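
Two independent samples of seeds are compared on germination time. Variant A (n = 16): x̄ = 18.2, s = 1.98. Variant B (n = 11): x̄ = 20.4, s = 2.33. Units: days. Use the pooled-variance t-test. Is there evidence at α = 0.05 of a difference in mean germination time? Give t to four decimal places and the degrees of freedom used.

t = -2.6409, df = 25

Let group 1 = variant A, group 2 = variant B. H0: μ_1 = μ_2; H1: μ_1 ≠ μ_2 (two-sample pooled-variance t-test, two-sided).
s_p² = [(16−1)·1.98² + (11−1)·2.33²]/(16+11−2) = 4.5238
t = (18.2 − 20.4)/√[4.5238·(1/16 + 1/11)] = -2.6409
df = n₁ + n₂ − 2 = 25
Two-sided p-value ≈ 0.014
Since p ≈ 0.014 < α = 0.05, reject H0; the data support H1.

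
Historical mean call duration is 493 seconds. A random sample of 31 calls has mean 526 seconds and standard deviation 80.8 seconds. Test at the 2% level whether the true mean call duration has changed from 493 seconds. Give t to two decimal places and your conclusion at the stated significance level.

t = 2.27; fail to reject H0

H0: μ = 493; H1: μ ≠ 493 (one-sample t-test, two-sided).
t = (x̄ − μ₀)/(s/√n) = (526 − 493)/(80.8/√31) = 2.27
df = n − 1 = 30
Two-sided p-value ≈ 0.030
Since p ≈ 0.030 > α = 0.02, fail to reject H0; the data do not provide sufficient evidence against H0.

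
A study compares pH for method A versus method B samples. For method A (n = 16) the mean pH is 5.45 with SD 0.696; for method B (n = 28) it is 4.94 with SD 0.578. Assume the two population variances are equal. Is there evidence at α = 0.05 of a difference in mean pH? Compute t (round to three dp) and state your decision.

Let group 1 = method A, group 2 = method B. H0: μ_1 = μ_2; H1: μ_1 ≠ μ_2 (two-sample pooled-variance t-test, two-sided).
s_p² = [(16−1)·0.696² + (28−1)·0.578²]/(16+28−2) = 0.387774
t = (5.45 − 4.94)/√[0.387774·(1/16 + 1/28)] = 2.613
df = n₁ + n₂ − 2 = 42
Two-sided p-value ≈ 0.012
Since p ≈ 0.012 < α = 0.05, reject H0; the data support H1.

t = 2.613; reject H0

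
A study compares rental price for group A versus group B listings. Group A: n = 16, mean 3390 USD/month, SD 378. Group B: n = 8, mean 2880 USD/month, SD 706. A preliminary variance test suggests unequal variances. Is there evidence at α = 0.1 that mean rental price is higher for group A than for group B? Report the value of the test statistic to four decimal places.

1.9108

Let group 1 = group A, group 2 = group B. H0: μ_1 = μ_2; H1: μ_1 > μ_2 (Welch's two-sample t-test, right-tailed).
t = (x̄_1 − x̄_2)/√(s_1²/n_1 + s_2²/n_2) = (3390 − 2880)/√(378²/16 + 706²/8) = 1.9108
Welch–Satterthwaite df ≈ 9.06
p-value = P(T ≥ 1.9108) ≈ 0.0441
Since p ≈ 0.0441 < α = 0.1, reject H0; the data support H1.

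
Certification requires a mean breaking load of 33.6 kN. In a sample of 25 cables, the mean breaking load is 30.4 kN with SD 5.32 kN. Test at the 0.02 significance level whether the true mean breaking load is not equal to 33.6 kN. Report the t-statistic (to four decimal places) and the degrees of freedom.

t = -3.0075, df = 24

H0: μ = 33.6; H1: μ ≠ 33.6 (one-sample t-test, two-sided).
t = (x̄ − μ₀)/(s/√n) = (30.4 − 33.6)/(5.32/√25) = -3.0075
df = n − 1 = 24
Two-sided p-value ≈ 0.0061
Since p ≈ 0.0061 < α = 0.02, reject H0; the evidence is statistically significant.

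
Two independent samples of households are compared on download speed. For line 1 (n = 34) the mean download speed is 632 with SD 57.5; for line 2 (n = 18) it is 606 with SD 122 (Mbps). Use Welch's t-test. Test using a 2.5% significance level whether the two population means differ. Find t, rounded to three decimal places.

0.855

Let group 1 = line 1, group 2 = line 2. H0: μ_1 = μ_2; H1: μ_1 ≠ μ_2 (Welch's two-sample t-test, two-sided).
t = (x̄_1 − x̄_2)/√(s_1²/n_1 + s_2²/n_2) = (632 − 606)/√(57.5²/34 + 122²/18) = 0.855
Welch–Satterthwaite df ≈ 21.08
Two-sided p-value ≈ 0.402
Since p ≈ 0.402 > α = 0.025, fail to reject H0; the data do not provide sufficient evidence against H0.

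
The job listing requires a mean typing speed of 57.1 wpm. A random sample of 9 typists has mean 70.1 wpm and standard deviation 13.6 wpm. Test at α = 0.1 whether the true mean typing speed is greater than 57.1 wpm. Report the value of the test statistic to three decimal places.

H0: μ = 57.1; H1: μ > 57.1 (one-sample t-test, right-tailed).
t = (x̄ − μ₀)/(s/√n) = (70.1 − 57.1)/(13.6/√9) = 2.868
df = n − 1 = 8
p-value = P(T ≥ 2.868) ≈ 0.0105
Since p ≈ 0.0105 < α = 0.1, reject H0; the evidence is statistically significant.

2.868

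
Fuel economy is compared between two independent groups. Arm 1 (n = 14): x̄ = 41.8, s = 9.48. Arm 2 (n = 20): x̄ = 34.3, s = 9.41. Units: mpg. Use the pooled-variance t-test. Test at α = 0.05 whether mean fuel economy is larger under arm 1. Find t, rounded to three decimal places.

Let group 1 = arm 1, group 2 = arm 2. H0: μ_1 = μ_2; H1: μ_1 > μ_2 (two-sample pooled-variance t-test, right-tailed).
s_p² = [(14−1)·9.48² + (20−1)·9.41²]/(14+20−2) = 89.0853
t = (41.8 − 34.3)/√[89.0853·(1/14 + 1/20)] = 2.280
df = n₁ + n₂ − 2 = 32
p-value = P(T ≥ 2.280) ≈ 0.015
Since p ≈ 0.015 < α = 0.05, reject H0; the data support H1.

2.280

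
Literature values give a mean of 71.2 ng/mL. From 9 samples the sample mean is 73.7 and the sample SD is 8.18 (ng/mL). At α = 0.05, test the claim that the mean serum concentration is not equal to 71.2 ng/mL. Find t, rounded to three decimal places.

0.917

H0: μ = 71.2; H1: μ ≠ 71.2 (one-sample t-test, two-sided).
t = (x̄ − μ₀)/(s/√n) = (73.7 − 71.2)/(8.18/√9) = 0.917
df = n − 1 = 8
Two-sided p-value ≈ 0.3860
Since p ≈ 0.3860 > α = 0.05, fail to reject H0; the evidence is not statistically significant.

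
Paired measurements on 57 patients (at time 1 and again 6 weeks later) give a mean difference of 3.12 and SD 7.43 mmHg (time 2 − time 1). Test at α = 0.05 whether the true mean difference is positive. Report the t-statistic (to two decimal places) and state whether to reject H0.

t = 3.17; reject H0

H0: μ_d = 0; H1: μ_d > 0 (paired t-test on the differences, right-tailed).
t = d̄/(s_d/√n) = 3.12/(7.43/√57) = 3.17
df = n − 1 = 56
p-value = P(T ≥ 3.17) ≈ 0.0012
Since p ≈ 0.0012 < α = 0.05, reject H0; the data support H1.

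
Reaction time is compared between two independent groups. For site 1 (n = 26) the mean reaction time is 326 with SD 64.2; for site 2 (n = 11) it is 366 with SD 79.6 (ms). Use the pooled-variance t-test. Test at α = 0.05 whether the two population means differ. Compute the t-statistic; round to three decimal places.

Let group 1 = site 1, group 2 = site 2. H0: μ_1 = μ_2; H1: μ_1 ≠ μ_2 (two-sample pooled-variance t-test, two-sided).
s_p² = [(26−1)·64.2² + (11−1)·79.6²]/(26+11−2) = 4754.36
t = (326 − 366)/√[4754.36·(1/26 + 1/11)] = -1.613
df = n₁ + n₂ − 2 = 35
Two-sided p-value ≈ 0.1158
Since p ≈ 0.1158 > α = 0.05, fail to reject H0; the evidence is not statistically significant.

-1.613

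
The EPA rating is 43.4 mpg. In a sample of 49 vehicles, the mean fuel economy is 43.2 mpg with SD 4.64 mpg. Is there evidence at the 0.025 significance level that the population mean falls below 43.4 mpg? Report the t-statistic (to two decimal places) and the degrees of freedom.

H0: μ = 43.4; H1: μ < 43.4 (one-sample t-test, left-tailed).
t = (x̄ − μ₀)/(s/√n) = (43.2 − 43.4)/(4.64/√49) = -0.30
df = n − 1 = 48
p-value = P(T ≤ -0.30) ≈ 0.3821
Since p ≈ 0.3821 > α = 0.025, fail to reject H0; the evidence is not statistically significant.

t = -0.30, df = 48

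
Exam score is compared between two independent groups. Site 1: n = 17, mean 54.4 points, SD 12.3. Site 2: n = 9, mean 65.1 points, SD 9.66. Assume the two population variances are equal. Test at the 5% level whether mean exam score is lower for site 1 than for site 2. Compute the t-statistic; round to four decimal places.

Let group 1 = site 1, group 2 = site 2. H0: μ_1 = μ_2; H1: μ_1 < μ_2 (two-sample pooled-variance t-test, left-tailed).
s_p² = [(17−1)·12.3² + (9−1)·9.66²]/(17+9−2) = 131.965
t = (54.4 − 65.1)/√[131.965·(1/17 + 1/9)] = -2.2595
df = n₁ + n₂ − 2 = 24
p-value = P(T ≤ -2.2595) ≈ 0.017
Since p ≈ 0.017 < α = 0.05, reject H0; the data support H1.

-2.2595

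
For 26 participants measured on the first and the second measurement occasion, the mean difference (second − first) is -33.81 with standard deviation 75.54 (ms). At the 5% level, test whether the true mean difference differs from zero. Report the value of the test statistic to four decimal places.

-2.2822

H0: μ_d = 0; H1: μ_d ≠ 0 (paired t-test on the differences, two-sided).
t = d̄/(s_d/√n) = -33.81/(75.54/√26) = -2.2822
df = n − 1 = 25
Two-sided p-value ≈ 0.0313
Since p ≈ 0.0313 < α = 0.05, reject H0; the evidence is statistically significant.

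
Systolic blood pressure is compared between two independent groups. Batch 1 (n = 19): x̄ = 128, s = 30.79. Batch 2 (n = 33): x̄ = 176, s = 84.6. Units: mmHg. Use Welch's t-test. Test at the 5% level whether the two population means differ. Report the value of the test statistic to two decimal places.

-2.94

Let group 1 = batch 1, group 2 = batch 2. H0: μ_1 = μ_2; H1: μ_1 ≠ μ_2 (Welch's two-sample t-test, two-sided).
t = (x̄_1 − x̄_2)/√(s_1²/n_1 + s_2²/n_2) = (128 − 176)/√(30.79²/19 + 84.6²/33) = -2.94
Welch–Satterthwaite df ≈ 44.25
Two-sided p-value ≈ 0.0052
Since p ≈ 0.0052 < α = 0.05, reject H0; the evidence is statistically significant.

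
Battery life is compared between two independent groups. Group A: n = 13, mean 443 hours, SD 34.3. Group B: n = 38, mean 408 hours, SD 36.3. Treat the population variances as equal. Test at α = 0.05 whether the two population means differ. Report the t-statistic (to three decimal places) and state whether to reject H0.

Let group 1 = group A, group 2 = group B. H0: μ_1 = μ_2; H1: μ_1 ≠ μ_2 (two-sample pooled-variance t-test, two-sided).
s_p² = [(13−1)·34.3² + (38−1)·36.3²]/(13+38−2) = 1283.11
t = (443 − 408)/√[1283.11·(1/13 + 1/38)] = 3.041
df = n₁ + n₂ − 2 = 49
Two-sided p-value ≈ 0.004
Since p ≈ 0.004 < α = 0.05, reject H0; the evidence is statistically significant.

t = 3.041; reject H0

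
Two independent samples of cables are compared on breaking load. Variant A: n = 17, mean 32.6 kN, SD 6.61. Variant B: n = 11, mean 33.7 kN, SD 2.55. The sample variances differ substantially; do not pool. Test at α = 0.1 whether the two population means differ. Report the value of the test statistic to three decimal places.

Let group 1 = variant A, group 2 = variant B. H0: μ_1 = μ_2; H1: μ_1 ≠ μ_2 (Welch's two-sample t-test, two-sided).
t = (x̄_1 − x̄_2)/√(s_1²/n_1 + s_2²/n_2) = (32.6 − 33.7)/√(6.61²/17 + 2.55²/11) = -0.619
Welch–Satterthwaite df ≈ 22.32
Two-sided p-value ≈ 0.542
Since p ≈ 0.542 > α = 0.1, fail to reject H0; the data do not provide sufficient evidence against H0.

-0.619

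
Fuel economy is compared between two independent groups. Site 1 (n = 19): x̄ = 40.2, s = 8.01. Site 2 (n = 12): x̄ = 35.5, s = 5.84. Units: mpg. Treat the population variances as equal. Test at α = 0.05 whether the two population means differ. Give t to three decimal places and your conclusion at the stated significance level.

t = 1.755; fail to reject H0

Let group 1 = site 1, group 2 = site 2. H0: μ_1 = μ_2; H1: μ_1 ≠ μ_2 (two-sample pooled-variance t-test, two-sided).
s_p² = [(19−1)·8.01² + (12−1)·5.84²]/(19+12−2) = 52.7601
t = (40.2 − 35.5)/√[52.7601·(1/19 + 1/12)] = 1.755
df = n₁ + n₂ − 2 = 29
Two-sided p-value ≈ 0.0899
Since p ≈ 0.0899 > α = 0.05, fail to reject H0; the data do not provide sufficient evidence against H0.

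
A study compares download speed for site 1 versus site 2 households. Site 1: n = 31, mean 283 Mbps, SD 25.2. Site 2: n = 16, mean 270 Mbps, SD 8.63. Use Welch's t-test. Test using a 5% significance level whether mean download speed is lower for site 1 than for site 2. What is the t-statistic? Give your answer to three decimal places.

2.593

Let group 1 = site 1, group 2 = site 2. H0: μ_1 = μ_2; H1: μ_1 < μ_2 (Welch's two-sample t-test, left-tailed).
t = (x̄_1 − x̄_2)/√(s_1²/n_1 + s_2²/n_2) = (283 − 270)/√(25.2²/31 + 8.63²/16) = 2.593
Welch–Satterthwaite df ≈ 40.95
p-value = P(T ≤ 2.593) ≈ 0.9934
Since p ≈ 0.9934 > α = 0.05, fail to reject H0; the data do not provide sufficient evidence against H0.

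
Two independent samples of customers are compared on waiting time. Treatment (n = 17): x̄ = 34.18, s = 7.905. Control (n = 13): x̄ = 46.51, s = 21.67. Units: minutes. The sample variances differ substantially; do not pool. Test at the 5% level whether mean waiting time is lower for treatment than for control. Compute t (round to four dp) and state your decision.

t = -1.9545; reject H0

Let group 1 = treatment, group 2 = control. H0: μ_1 = μ_2; H1: μ_1 < μ_2 (Welch's two-sample t-test, left-tailed).
t = (x̄_1 − x̄_2)/√(s_1²/n_1 + s_2²/n_2) = (34.18 − 46.51)/√(7.905²/17 + 21.67²/13) = -1.9545
Welch–Satterthwaite df ≈ 14.45
p-value = P(T ≤ -1.9545) ≈ 0.035
Since p ≈ 0.035 < α = 0.05, reject H0; the data support H1.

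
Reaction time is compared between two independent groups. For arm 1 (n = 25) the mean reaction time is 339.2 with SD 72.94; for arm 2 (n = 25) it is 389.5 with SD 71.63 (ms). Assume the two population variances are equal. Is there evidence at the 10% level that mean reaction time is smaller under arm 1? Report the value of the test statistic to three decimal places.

-2.460

Let group 1 = arm 1, group 2 = arm 2. H0: μ_1 = μ_2; H1: μ_1 < μ_2 (two-sample pooled-variance t-test, left-tailed).
s_p² = [(25−1)·72.94² + (25−1)·71.63²]/(25+25−2) = 5225.55
t = (339.2 − 389.5)/√[5225.55·(1/25 + 1/25)] = -2.460
df = n₁ + n₂ − 2 = 48
p-value = P(T ≤ -2.460) ≈ 0.009
Since p ≈ 0.009 < α = 0.1, reject H0; the data support H1.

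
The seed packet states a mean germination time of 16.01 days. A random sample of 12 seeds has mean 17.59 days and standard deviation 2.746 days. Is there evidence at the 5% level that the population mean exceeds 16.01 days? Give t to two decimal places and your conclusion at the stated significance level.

H0: μ = 16.01; H1: μ > 16.01 (one-sample t-test, right-tailed).
t = (x̄ − μ₀)/(s/√n) = (17.59 − 16.01)/(2.746/√12) = 1.99
df = n − 1 = 11
p-value = P(T ≥ 1.99) ≈ 0.036
Since p ≈ 0.036 < α = 0.05, reject H0; the evidence is statistically significant.

t = 1.99; reject H0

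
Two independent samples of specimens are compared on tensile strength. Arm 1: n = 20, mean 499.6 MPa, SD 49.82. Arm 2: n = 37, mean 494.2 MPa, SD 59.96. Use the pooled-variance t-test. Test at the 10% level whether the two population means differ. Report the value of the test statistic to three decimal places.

Let group 1 = arm 1, group 2 = arm 2. H0: μ_1 = μ_2; H1: μ_1 ≠ μ_2 (two-sample pooled-variance t-test, two-sided).
s_p² = [(20−1)·49.82² + (37−1)·59.96²]/(20+37−2) = 3210.65
t = (499.6 − 494.2)/√[3210.65·(1/20 + 1/37)] = 0.343
df = n₁ + n₂ − 2 = 55
Two-sided p-value ≈ 0.7326
Since p ≈ 0.7326 > α = 0.1, fail to reject H0; the data do not provide sufficient evidence against H0.

0.343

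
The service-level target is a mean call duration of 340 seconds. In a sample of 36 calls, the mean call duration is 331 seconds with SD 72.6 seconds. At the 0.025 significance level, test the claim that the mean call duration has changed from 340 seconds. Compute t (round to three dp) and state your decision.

H0: μ = 340; H1: μ ≠ 340 (one-sample t-test, two-sided).
t = (x̄ − μ₀)/(s/√n) = (331 − 340)/(72.6/√36) = -0.744
df = n − 1 = 35
Two-sided p-value ≈ 0.462
Since p ≈ 0.462 > α = 0.025, fail to reject H0; the data do not provide sufficient evidence against H0.

t = -0.744; fail to reject H0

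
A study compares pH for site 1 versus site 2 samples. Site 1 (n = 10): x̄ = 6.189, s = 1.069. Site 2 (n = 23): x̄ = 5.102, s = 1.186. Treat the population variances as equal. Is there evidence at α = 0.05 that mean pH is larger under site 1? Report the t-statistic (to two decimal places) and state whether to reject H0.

t = 2.49; reject H0

Let group 1 = site 1, group 2 = site 2. H0: μ_1 = μ_2; H1: μ_1 > μ_2 (two-sample pooled-variance t-test, right-tailed).
s_p² = [(10−1)·1.069² + (23−1)·1.186²]/(10+23−2) = 1.33
t = (6.189 − 5.102)/√[1.33·(1/10 + 1/23)] = 2.49
df = n₁ + n₂ − 2 = 31
p-value = P(T ≥ 2.49) ≈ 0.009
Since p ≈ 0.009 < α = 0.05, reject H0; the data support H1.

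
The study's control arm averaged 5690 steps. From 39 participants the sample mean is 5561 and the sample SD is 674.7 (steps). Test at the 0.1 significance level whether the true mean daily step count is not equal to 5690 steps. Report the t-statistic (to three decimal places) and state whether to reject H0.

H0: μ = 5690; H1: μ ≠ 5690 (one-sample t-test, two-sided).
t = (x̄ − μ₀)/(s/√n) = (5561 − 5690)/(674.7/√39) = -1.194
df = n − 1 = 38
Two-sided p-value ≈ 0.2399
Since p ≈ 0.2399 > α = 0.1, fail to reject H0; the evidence is not statistically significant.

t = -1.194; fail to reject H0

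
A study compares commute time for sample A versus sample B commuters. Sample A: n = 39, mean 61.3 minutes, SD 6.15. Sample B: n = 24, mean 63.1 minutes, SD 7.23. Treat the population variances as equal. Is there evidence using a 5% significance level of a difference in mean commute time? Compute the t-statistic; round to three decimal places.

-1.055

Let group 1 = sample A, group 2 = sample B. H0: μ_1 = μ_2; H1: μ_1 ≠ μ_2 (two-sample pooled-variance t-test, two-sided).
s_p² = [(39−1)·6.15² + (24−1)·7.23²]/(39+24−2) = 43.271
t = (61.3 − 63.1)/√[43.271·(1/39 + 1/24)] = -1.055
df = n₁ + n₂ − 2 = 61
Two-sided p-value ≈ 0.296
Since p ≈ 0.296 > α = 0.05, fail to reject H0; the data do not provide sufficient evidence against H0.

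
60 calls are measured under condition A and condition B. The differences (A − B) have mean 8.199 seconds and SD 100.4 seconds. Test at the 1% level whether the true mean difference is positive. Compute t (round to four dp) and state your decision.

t = 0.6326; fail to reject H0

H0: μ_d = 0; H1: μ_d > 0 (paired t-test on the differences, right-tailed).
t = d̄/(s_d/√n) = 8.199/(100.4/√60) = 0.6326
df = n − 1 = 59
p-value = P(T ≥ 0.6326) ≈ 0.2647
Since p ≈ 0.2647 > α = 0.01, fail to reject H0; the evidence is not statistically significant.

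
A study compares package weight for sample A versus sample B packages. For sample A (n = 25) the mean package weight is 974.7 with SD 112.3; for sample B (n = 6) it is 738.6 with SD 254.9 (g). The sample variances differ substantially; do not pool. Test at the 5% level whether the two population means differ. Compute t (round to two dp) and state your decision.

Let group 1 = sample A, group 2 = sample B. H0: μ_1 = μ_2; H1: μ_1 ≠ μ_2 (Welch's two-sample t-test, two-sided).
t = (x̄_1 − x̄_2)/√(s_1²/n_1 + s_2²/n_2) = (974.7 − 738.6)/√(112.3²/25 + 254.9²/6) = 2.22
Welch–Satterthwaite df ≈ 5.47
Two-sided p-value ≈ 0.073
Since p ≈ 0.073 > α = 0.05, fail to reject H0; the data do not provide sufficient evidence against H0.

t = 2.22; fail to reject H0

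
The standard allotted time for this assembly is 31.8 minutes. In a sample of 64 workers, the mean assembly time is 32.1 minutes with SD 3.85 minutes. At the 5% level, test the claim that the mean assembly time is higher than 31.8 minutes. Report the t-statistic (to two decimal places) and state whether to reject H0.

t = 0.62; fail to reject H0

H0: μ = 31.8; H1: μ > 31.8 (one-sample t-test, right-tailed).
t = (x̄ − μ₀)/(s/√n) = (32.1 − 31.8)/(3.85/√64) = 0.62
df = n − 1 = 63
p-value = P(T ≥ 0.62) ≈ 0.268
Since p ≈ 0.268 > α = 0.05, fail to reject H0; the evidence is not statistically significant.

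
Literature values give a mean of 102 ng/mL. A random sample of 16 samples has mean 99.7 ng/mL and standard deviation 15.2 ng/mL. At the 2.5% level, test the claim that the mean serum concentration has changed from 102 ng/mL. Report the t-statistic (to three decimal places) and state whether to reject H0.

t = -0.605; fail to reject H0

H0: μ = 102; H1: μ ≠ 102 (one-sample t-test, two-sided).
t = (x̄ − μ₀)/(s/√n) = (99.7 − 102)/(15.2/√16) = -0.605
df = n − 1 = 15
Two-sided p-value ≈ 0.554
Since p ≈ 0.554 > α = 0.025, fail to reject H0; the evidence is not statistically significant.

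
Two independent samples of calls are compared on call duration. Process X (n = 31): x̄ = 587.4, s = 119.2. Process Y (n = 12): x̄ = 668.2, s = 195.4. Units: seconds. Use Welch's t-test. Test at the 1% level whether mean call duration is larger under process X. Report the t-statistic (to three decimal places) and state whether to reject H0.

Let group 1 = process X, group 2 = process Y. H0: μ_1 = μ_2; H1: μ_1 > μ_2 (Welch's two-sample t-test, right-tailed).
t = (x̄_1 − x̄_2)/√(s_1²/n_1 + s_2²/n_2) = (587.4 − 668.2)/√(119.2²/31 + 195.4²/12) = -1.339
Welch–Satterthwaite df ≈ 14.29
p-value = P(T ≥ -1.339) ≈ 0.8993
Since p ≈ 0.8993 > α = 0.01, fail to reject H0; the data do not provide sufficient evidence against H0.

t = -1.339; fail to reject H0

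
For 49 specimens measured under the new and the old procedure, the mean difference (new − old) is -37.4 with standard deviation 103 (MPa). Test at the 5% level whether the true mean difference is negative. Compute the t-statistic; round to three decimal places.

H0: μ_d = 0; H1: μ_d < 0 (paired t-test on the differences, left-tailed).
t = d̄/(s_d/√n) = -37.4/(103/√49) = -2.542
df = n − 1 = 48
p-value = P(T ≤ -2.542) ≈ 0.007
Since p ≈ 0.007 < α = 0.05, reject H0; the data support H1.

-2.542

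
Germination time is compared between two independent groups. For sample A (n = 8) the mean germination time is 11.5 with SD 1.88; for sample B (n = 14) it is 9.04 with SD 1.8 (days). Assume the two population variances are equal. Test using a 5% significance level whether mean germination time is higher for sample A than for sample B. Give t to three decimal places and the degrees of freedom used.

Let group 1 = sample A, group 2 = sample B. H0: μ_1 = μ_2; H1: μ_1 > μ_2 (two-sample pooled-variance t-test, right-tailed).
s_p² = [(8−1)·1.88² + (14−1)·1.8²]/(8+14−2) = 3.34304
t = (11.5 − 9.04)/√[3.34304·(1/8 + 1/14)] = 3.036
df = n₁ + n₂ − 2 = 20
p-value = P(T ≥ 3.036) ≈ 0.0033
Since p ≈ 0.0033 < α = 0.05, reject H0; the evidence is statistically significant.

t = 3.036, df = 20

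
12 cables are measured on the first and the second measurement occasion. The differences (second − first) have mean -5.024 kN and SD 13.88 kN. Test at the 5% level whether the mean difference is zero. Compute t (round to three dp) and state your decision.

t = -1.254; fail to reject H0

H0: μ_d = 0; H1: μ_d ≠ 0 (paired t-test on the differences, two-sided).
t = d̄/(s_d/√n) = -5.024/(13.88/√12) = -1.254
df = n − 1 = 11
Two-sided p-value ≈ 0.2359
Since p ≈ 0.2359 > α = 0.05, fail to reject H0; the evidence is not statistically significant.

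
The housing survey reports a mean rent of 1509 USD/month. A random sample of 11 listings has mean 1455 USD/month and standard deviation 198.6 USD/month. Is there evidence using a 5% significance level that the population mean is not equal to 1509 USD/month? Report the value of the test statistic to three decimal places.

H0: μ = 1509; H1: μ ≠ 1509 (one-sample t-test, two-sided).
t = (x̄ − μ₀)/(s/√n) = (1455 − 1509)/(198.6/√11) = -0.902
df = n − 1 = 10
Two-sided p-value ≈ 0.388
Since p ≈ 0.388 > α = 0.05, fail to reject H0; the data do not provide sufficient evidence against H0.

-0.902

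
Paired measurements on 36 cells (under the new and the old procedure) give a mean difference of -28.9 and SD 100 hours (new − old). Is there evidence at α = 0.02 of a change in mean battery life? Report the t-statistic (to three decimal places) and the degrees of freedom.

t = -1.734, df = 35

H0: μ_d = 0; H1: μ_d ≠ 0 (paired t-test on the differences, two-sided).
t = d̄/(s_d/√n) = -28.9/(100/√36) = -1.734
df = n − 1 = 35
Two-sided p-value ≈ 0.0917
Since p ≈ 0.0917 > α = 0.02, fail to reject H0; the data do not provide sufficient evidence against H0.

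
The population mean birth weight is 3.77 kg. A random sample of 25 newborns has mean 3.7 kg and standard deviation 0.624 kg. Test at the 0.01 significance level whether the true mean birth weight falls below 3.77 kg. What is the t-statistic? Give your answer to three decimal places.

H0: μ = 3.77; H1: μ < 3.77 (one-sample t-test, left-tailed).
t = (x̄ − μ₀)/(s/√n) = (3.7 − 3.77)/(0.624/√25) = -0.561
df = n − 1 = 24
p-value = P(T ≤ -0.561) ≈ 0.2900
Since p ≈ 0.2900 > α = 0.01, fail to reject H0; the evidence is not statistically significant.

-0.561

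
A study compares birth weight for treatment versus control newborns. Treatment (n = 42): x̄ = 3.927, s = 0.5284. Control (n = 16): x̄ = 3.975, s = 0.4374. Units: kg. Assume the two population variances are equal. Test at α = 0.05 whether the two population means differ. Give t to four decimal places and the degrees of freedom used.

Let group 1 = treatment, group 2 = control. H0: μ_1 = μ_2; H1: μ_1 ≠ μ_2 (two-sample pooled-variance t-test, two-sided).
s_p² = [(42−1)·0.5284² + (16−1)·0.4374²]/(42+16−2) = 0.255665
t = (3.927 − 3.975)/√[0.255665·(1/42 + 1/16)] = -0.3231
df = n₁ + n₂ − 2 = 56
Two-sided p-value ≈ 0.7478
Since p ≈ 0.7478 > α = 0.05, fail to reject H0; the data do not provide sufficient evidence against H0.

t = -0.3231, df = 56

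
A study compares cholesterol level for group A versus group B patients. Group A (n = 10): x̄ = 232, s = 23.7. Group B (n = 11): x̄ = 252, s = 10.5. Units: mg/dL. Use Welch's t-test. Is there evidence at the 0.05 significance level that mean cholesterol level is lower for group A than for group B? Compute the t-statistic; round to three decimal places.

-2.458

Let group 1 = group A, group 2 = group B. H0: μ_1 = μ_2; H1: μ_1 < μ_2 (Welch's two-sample t-test, left-tailed).
t = (x̄_1 − x̄_2)/√(s_1²/n_1 + s_2²/n_2) = (232 − 252)/√(23.7²/10 + 10.5²/11) = -2.458
Welch–Satterthwaite df ≈ 12.15
p-value = P(T ≤ -2.458) ≈ 0.0150
Since p ≈ 0.0150 < α = 0.05, reject H0; the evidence is statistically significant.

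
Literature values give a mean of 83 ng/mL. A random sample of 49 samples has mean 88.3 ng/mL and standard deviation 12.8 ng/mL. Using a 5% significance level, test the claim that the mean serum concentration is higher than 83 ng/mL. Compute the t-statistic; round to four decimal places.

2.8984

H0: μ = 83; H1: μ > 83 (one-sample t-test, right-tailed).
t = (x̄ − μ₀)/(s/√n) = (88.3 − 83)/(12.8/√49) = 2.8984
df = n − 1 = 48
p-value = P(T ≥ 2.8984) ≈ 0.003
Since p ≈ 0.003 < α = 0.05, reject H0; the data support H1.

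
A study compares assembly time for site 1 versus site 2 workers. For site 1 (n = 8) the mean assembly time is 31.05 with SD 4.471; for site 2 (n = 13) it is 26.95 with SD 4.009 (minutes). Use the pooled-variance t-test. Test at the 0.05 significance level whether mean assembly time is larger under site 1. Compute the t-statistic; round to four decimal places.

Let group 1 = site 1, group 2 = site 2. H0: μ_1 = μ_2; H1: μ_1 > μ_2 (two-sample pooled-variance t-test, right-tailed).
s_p² = [(8−1)·4.471² + (13−1)·4.009²]/(8+13−2) = 17.5155
t = (31.05 − 26.95)/√[17.5155·(1/8 + 1/13)] = 2.1801
df = n₁ + n₂ − 2 = 19
p-value = P(T ≥ 2.1801) ≈ 0.021
Since p ≈ 0.021 < α = 0.05, reject H0; the data support H1.

2.1801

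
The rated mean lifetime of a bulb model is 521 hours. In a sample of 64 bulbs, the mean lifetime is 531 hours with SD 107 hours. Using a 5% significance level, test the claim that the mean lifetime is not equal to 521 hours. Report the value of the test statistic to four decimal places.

H0: μ = 521; H1: μ ≠ 521 (one-sample t-test, two-sided).
t = (x̄ − μ₀)/(s/√n) = (531 − 521)/(107/√64) = 0.7477
df = n − 1 = 63
Two-sided p-value ≈ 0.457
Since p ≈ 0.457 > α = 0.05, fail to reject H0; the evidence is not statistically significant.

0.7477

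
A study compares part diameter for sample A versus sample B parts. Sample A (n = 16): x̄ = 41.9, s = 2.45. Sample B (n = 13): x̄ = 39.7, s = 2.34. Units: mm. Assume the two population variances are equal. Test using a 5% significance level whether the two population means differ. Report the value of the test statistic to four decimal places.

Let group 1 = sample A, group 2 = sample B. H0: μ_1 = μ_2; H1: μ_1 ≠ μ_2 (two-sample pooled-variance t-test, two-sided).
s_p² = [(16−1)·2.45² + (13−1)·2.34²]/(16+13−2) = 5.76832
t = (41.9 − 39.7)/√[5.76832·(1/16 + 1/13)] = 2.4532
df = n₁ + n₂ − 2 = 27
Two-sided p-value ≈ 0.021
Since p ≈ 0.021 < α = 0.05, reject H0; the data support H1.

2.4532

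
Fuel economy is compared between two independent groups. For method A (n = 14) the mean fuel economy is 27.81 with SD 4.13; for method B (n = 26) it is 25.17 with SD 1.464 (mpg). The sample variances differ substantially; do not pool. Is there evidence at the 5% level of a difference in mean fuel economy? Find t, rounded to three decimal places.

2.315

Let group 1 = method A, group 2 = method B. H0: μ_1 = μ_2; H1: μ_1 ≠ μ_2 (Welch's two-sample t-test, two-sided).
t = (x̄_1 − x̄_2)/√(s_1²/n_1 + s_2²/n_2) = (27.81 − 25.17)/√(4.13²/14 + 1.464²/26) = 2.315
Welch–Satterthwaite df ≈ 14.78
Two-sided p-value ≈ 0.0354
Since p ≈ 0.0354 < α = 0.05, reject H0; the evidence is statistically significant.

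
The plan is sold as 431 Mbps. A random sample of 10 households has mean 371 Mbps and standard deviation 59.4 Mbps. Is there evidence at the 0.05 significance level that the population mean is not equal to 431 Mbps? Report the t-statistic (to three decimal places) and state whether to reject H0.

t = -3.194; reject H0

H0: μ = 431; H1: μ ≠ 431 (one-sample t-test, two-sided).
t = (x̄ − μ₀)/(s/√n) = (371 − 431)/(59.4/√10) = -3.194
df = n − 1 = 9
Two-sided p-value ≈ 0.0109
Since p ≈ 0.0109 < α = 0.05, reject H0; the evidence is statistically significant.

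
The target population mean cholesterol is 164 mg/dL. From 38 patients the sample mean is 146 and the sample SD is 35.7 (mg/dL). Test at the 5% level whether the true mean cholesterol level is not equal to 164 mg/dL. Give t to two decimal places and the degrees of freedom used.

H0: μ = 164; H1: μ ≠ 164 (one-sample t-test, two-sided).
t = (x̄ − μ₀)/(s/√n) = (146 − 164)/(35.7/√38) = -3.11
df = n − 1 = 37
Two-sided p-value ≈ 0.0036
Since p ≈ 0.0036 < α = 0.05, reject H0; the evidence is statistically significant.

t = -3.11, df = 37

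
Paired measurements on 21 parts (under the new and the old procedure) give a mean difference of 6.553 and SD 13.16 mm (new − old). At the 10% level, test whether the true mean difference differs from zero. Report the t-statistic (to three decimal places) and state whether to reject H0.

t = 2.282; reject H0

H0: μ_d = 0; H1: μ_d ≠ 0 (paired t-test on the differences, two-sided).
t = d̄/(s_d/√n) = 6.553/(13.16/√21) = 2.282
df = n − 1 = 20
Two-sided p-value ≈ 0.034
Since p ≈ 0.034 < α = 0.1, reject H0; the data support H1.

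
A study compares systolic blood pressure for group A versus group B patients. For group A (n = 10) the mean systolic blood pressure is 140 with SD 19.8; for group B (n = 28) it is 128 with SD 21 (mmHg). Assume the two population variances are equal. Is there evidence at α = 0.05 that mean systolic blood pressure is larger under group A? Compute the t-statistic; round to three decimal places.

1.573

Let group 1 = group A, group 2 = group B. H0: μ_1 = μ_2; H1: μ_1 > μ_2 (two-sample pooled-variance t-test, right-tailed).
s_p² = [(10−1)·19.8² + (28−1)·21²]/(10+28−2) = 428.76
t = (140 − 128)/√[428.76·(1/10 + 1/28)] = 1.573
df = n₁ + n₂ − 2 = 36
p-value = P(T ≥ 1.573) ≈ 0.062
Since p ≈ 0.062 > α = 0.05, fail to reject H0; the evidence is not statistically significant.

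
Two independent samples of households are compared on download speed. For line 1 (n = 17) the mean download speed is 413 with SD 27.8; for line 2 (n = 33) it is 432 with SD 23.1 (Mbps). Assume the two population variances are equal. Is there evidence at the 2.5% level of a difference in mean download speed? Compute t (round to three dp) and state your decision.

t = -2.570; reject H0

Let group 1 = line 1, group 2 = line 2. H0: μ_1 = μ_2; H1: μ_1 ≠ μ_2 (two-sample pooled-variance t-test, two-sided).
s_p² = [(17−1)·27.8² + (33−1)·23.1²]/(17+33−2) = 613.353
t = (413 − 432)/√[613.353·(1/17 + 1/33)] = -2.570
df = n₁ + n₂ − 2 = 48
Two-sided p-value ≈ 0.0133
Since p ≈ 0.0133 < α = 0.025, reject H0; the data support H1.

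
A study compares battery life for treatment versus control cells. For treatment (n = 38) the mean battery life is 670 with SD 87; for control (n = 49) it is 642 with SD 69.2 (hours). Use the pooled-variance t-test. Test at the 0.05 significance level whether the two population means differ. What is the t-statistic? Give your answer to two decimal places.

Let group 1 = treatment, group 2 = control. H0: μ_1 = μ_2; H1: μ_1 ≠ μ_2 (two-sample pooled-variance t-test, two-sided).
s_p² = [(38−1)·87² + (49−1)·69.2²]/(38+49−2) = 5998.91
t = (670 − 642)/√[5998.91·(1/38 + 1/49)] = 1.67
df = n₁ + n₂ − 2 = 85
Two-sided p-value ≈ 0.098
Since p ≈ 0.098 > α = 0.05, fail to reject H0; the evidence is not statistically significant.

1.67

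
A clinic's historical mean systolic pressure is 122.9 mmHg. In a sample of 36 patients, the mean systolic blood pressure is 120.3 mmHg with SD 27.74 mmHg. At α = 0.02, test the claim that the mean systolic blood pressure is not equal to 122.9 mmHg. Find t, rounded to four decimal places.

H0: μ = 122.9; H1: μ ≠ 122.9 (one-sample t-test, two-sided).
t = (x̄ − μ₀)/(s/√n) = (120.3 − 122.9)/(27.74/√36) = -0.5624
df = n − 1 = 35
Two-sided p-value ≈ 0.577
Since p ≈ 0.577 > α = 0.02, fail to reject H0; the evidence is not statistically significant.

-0.5624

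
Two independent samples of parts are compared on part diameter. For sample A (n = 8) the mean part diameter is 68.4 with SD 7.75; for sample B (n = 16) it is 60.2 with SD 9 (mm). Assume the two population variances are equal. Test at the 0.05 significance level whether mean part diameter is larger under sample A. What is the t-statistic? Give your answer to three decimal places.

2.196

Let group 1 = sample A, group 2 = sample B. H0: μ_1 = μ_2; H1: μ_1 > μ_2 (two-sample pooled-variance t-test, right-tailed).
s_p² = [(8−1)·7.75² + (16−1)·9²]/(8+16−2) = 74.3381
t = (68.4 − 60.2)/√[74.3381·(1/8 + 1/16)] = 2.196
df = n₁ + n₂ − 2 = 22
p-value = P(T ≥ 2.196) ≈ 0.019
Since p ≈ 0.019 < α = 0.05, reject H0; the evidence is statistically significant.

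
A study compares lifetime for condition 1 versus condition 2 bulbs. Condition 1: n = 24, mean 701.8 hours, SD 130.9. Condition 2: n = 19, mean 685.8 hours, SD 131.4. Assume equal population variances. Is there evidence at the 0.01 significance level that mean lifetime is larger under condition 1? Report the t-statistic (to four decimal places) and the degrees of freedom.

t = 0.3974, df = 41

Let group 1 = condition 1, group 2 = condition 2. H0: μ_1 = μ_2; H1: μ_1 > μ_2 (two-sample pooled-variance t-test, right-tailed).
s_p² = [(24−1)·130.9² + (19−1)·131.4²]/(24+19−2) = 17192.4
t = (701.8 − 685.8)/√[17192.4·(1/24 + 1/19)] = 0.3974
df = n₁ + n₂ − 2 = 41
p-value = P(T ≥ 0.3974) ≈ 0.3466
Since p ≈ 0.3466 > α = 0.01, fail to reject H0; the evidence is not statistically significant.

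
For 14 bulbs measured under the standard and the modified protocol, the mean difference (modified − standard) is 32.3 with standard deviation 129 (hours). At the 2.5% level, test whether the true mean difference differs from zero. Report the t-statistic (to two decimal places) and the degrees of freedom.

t = 0.94, df = 13

H0: μ_d = 0; H1: μ_d ≠ 0 (paired t-test on the differences, two-sided).
t = d̄/(s_d/√n) = 32.3/(129/√14) = 0.94
df = n − 1 = 13
Two-sided p-value ≈ 0.366
Since p ≈ 0.366 > α = 0.025, fail to reject H0; the data do not provide sufficient evidence against H0.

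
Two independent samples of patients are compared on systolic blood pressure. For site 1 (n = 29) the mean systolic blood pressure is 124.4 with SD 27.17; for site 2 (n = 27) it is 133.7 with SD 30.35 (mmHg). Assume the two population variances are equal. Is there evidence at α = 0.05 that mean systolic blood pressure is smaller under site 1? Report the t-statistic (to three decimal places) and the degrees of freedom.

t = -1.210, df = 54

Let group 1 = site 1, group 2 = site 2. H0: μ_1 = μ_2; H1: μ_1 < μ_2 (two-sample pooled-variance t-test, left-tailed).
s_p² = [(29−1)·27.17² + (27−1)·30.35²]/(29+27−2) = 826.278
t = (124.4 − 133.7)/√[826.278·(1/29 + 1/27)] = -1.210
df = n₁ + n₂ − 2 = 54
p-value = P(T ≤ -1.210) ≈ 0.1158
Since p ≈ 0.1158 > α = 0.05, fail to reject H0; the data do not provide sufficient evidence against H0.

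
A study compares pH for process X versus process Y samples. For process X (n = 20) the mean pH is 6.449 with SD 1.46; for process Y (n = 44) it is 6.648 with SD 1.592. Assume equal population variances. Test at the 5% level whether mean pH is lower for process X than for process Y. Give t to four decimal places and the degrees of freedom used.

Let group 1 = process X, group 2 = process Y. H0: μ_1 = μ_2; H1: μ_1 < μ_2 (two-sample pooled-variance t-test, left-tailed).
s_p² = [(20−1)·1.46² + (44−1)·1.592²]/(20+44−2) = 2.41101
t = (6.449 − 6.648)/√[2.41101·(1/20 + 1/44)] = -0.4752
df = n₁ + n₂ − 2 = 62
p-value = P(T ≤ -0.4752) ≈ 0.3181
Since p ≈ 0.3181 > α = 0.05, fail to reject H0; the evidence is not statistically significant.

t = -0.4752, df = 62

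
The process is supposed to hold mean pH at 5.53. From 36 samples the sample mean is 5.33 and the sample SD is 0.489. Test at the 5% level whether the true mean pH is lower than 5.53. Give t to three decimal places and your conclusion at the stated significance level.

t = -2.454; reject H0

H0: μ = 5.53; H1: μ < 5.53 (one-sample t-test, left-tailed).
t = (x̄ − μ₀)/(s/√n) = (5.33 − 5.53)/(0.489/√36) = -2.454
df = n − 1 = 35
p-value = P(T ≤ -2.454) ≈ 0.010
Since p ≈ 0.010 < α = 0.05, reject H0; the data support H1.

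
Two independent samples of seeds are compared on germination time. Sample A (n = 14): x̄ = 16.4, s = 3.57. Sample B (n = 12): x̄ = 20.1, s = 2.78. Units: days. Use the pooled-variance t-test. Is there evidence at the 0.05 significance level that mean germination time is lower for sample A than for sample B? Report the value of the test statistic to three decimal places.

-2.910

Let group 1 = sample A, group 2 = sample B. H0: μ_1 = μ_2; H1: μ_1 < μ_2 (two-sample pooled-variance t-test, left-tailed).
s_p² = [(14−1)·3.57² + (12−1)·2.78²]/(14+12−2) = 10.4457
t = (16.4 − 20.1)/√[10.4457·(1/14 + 1/12)] = -2.910
df = n₁ + n₂ − 2 = 24
p-value = P(T ≤ -2.910) ≈ 0.004
Since p ≈ 0.004 < α = 0.05, reject H0; the evidence is statistically significant.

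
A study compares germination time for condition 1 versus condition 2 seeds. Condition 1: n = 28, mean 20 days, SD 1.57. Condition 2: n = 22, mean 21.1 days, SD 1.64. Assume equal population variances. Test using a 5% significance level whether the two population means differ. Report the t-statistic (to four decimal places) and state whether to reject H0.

Let group 1 = condition 1, group 2 = condition 2. H0: μ_1 = μ_2; H1: μ_1 ≠ μ_2 (two-sample pooled-variance t-test, two-sided).
s_p² = [(28−1)·1.57² + (22−1)·1.64²]/(28+22−2) = 2.56321
t = (20 − 21.1)/√[2.56321·(1/28 + 1/22)] = -2.4116
df = n₁ + n₂ − 2 = 48
Two-sided p-value ≈ 0.0198
Since p ≈ 0.0198 < α = 0.05, reject H0; the data support H1.

t = -2.4116; reject H0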